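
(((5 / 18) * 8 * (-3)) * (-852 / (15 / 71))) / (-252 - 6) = -40328 / 387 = -104.21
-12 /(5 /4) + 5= -23 /5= -4.60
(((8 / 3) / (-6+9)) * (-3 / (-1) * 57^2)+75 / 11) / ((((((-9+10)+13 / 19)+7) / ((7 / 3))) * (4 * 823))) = 4228469 / 5974980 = 0.71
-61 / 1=-61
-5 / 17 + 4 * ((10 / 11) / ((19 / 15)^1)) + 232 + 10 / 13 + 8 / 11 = 10903985 / 46189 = 236.07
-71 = -71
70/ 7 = 10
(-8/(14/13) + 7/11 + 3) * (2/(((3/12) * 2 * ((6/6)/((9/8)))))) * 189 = -35478/11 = -3225.27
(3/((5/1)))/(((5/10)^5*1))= 96/5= 19.20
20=20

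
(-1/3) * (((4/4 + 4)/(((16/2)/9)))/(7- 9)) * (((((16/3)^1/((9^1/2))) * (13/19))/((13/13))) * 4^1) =520/171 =3.04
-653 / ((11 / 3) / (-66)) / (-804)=-1959 / 134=-14.62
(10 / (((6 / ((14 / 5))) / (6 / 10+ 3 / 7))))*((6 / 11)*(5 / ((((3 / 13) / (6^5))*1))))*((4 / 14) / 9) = 1078272 / 77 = 14003.53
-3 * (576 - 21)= -1665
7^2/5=49/5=9.80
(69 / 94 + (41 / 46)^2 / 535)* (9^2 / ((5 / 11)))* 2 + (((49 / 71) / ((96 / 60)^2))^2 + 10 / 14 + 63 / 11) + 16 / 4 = 28831025997644551577 / 105741310109388800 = 272.66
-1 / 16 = -0.06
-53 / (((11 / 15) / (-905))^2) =-80717959.71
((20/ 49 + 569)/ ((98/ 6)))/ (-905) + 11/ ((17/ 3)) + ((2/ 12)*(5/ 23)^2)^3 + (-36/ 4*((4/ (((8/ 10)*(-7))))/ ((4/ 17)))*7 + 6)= 235232069852211627151/ 1181164614679065240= 199.15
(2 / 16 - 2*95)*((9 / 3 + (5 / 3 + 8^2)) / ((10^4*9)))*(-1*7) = 1095199 / 1080000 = 1.01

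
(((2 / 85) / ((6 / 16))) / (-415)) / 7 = -16 / 740775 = -0.00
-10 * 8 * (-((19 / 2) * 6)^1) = 4560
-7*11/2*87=-6699/2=-3349.50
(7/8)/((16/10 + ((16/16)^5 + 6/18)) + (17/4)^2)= 210/5039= 0.04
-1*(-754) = 754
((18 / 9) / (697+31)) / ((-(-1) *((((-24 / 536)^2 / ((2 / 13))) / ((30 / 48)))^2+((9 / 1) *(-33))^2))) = 503778025 / 16175343193554636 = 0.00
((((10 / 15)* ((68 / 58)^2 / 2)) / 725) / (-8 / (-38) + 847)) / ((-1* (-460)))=5491 / 3386086447125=0.00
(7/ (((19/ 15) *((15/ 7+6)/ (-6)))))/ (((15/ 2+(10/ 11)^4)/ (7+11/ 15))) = -332877776/ 86501015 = -3.85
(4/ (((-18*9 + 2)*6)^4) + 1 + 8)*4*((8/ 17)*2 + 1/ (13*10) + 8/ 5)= 10764830638085633/ 117315993600000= 91.76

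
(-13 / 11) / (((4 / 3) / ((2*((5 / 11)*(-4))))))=3.22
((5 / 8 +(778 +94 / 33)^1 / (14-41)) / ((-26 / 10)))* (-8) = -87.06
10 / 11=0.91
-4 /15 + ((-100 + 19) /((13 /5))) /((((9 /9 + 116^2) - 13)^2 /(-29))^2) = -1698702628618774867 /6370134857301246720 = -0.27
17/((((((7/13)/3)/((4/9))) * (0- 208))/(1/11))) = -17/924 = -0.02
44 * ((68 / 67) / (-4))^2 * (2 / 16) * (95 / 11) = 27455 / 8978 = 3.06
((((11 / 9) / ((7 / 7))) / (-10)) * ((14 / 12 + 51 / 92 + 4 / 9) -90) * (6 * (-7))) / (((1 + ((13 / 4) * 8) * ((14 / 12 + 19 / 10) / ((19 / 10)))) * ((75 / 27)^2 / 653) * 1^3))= -625310455077 / 704087500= -888.11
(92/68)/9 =0.15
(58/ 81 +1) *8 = 1112/ 81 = 13.73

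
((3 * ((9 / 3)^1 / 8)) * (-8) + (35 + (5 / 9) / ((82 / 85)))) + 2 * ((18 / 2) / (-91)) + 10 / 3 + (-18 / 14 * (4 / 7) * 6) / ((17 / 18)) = 25.04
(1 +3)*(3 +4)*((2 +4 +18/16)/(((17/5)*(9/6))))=665/17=39.12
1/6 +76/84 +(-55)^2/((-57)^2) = 91085/45486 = 2.00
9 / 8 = 1.12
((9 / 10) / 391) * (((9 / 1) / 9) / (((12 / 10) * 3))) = 0.00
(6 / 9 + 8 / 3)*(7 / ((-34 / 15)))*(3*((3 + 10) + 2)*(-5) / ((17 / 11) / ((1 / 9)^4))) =48125 / 210681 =0.23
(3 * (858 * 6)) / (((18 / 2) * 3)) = 572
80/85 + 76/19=84/17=4.94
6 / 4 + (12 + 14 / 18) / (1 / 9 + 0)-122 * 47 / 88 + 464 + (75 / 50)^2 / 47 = 266456 / 517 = 515.39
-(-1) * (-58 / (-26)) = 29 / 13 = 2.23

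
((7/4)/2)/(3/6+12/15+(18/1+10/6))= 105/2516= 0.04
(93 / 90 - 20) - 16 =-1049 / 30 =-34.97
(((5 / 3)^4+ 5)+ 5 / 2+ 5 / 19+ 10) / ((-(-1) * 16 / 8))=78425 / 6156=12.74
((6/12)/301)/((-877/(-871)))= 871/527954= 0.00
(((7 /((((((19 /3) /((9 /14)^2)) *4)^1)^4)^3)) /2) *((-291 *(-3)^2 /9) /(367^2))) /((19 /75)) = -925187029356593641699476004611825 /87267723864775218023516494553321055885769073491145916416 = -0.00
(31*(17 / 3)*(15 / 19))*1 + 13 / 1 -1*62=1704 / 19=89.68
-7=-7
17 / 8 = 2.12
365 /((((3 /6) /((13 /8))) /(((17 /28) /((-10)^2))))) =16133 /2240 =7.20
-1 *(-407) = 407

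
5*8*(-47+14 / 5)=-1768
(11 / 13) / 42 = 11 / 546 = 0.02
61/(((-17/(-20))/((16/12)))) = 4880/51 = 95.69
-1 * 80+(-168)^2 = 28144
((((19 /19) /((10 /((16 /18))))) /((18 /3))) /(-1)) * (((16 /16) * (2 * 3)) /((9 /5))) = -4 /81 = -0.05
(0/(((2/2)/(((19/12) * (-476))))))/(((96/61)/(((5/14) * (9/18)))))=0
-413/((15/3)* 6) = -413/30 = -13.77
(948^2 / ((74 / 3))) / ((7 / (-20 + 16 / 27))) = -26162272 / 259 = -101012.63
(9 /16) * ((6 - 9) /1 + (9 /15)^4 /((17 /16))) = -275211 /170000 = -1.62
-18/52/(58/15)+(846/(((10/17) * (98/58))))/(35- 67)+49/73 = -5613689299/215764640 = -26.02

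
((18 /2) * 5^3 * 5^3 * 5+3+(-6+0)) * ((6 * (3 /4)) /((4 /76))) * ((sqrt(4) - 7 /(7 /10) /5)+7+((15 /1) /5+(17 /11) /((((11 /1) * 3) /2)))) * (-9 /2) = -330402652776 /121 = -2730600436.17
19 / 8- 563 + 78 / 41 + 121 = -143573 / 328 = -437.72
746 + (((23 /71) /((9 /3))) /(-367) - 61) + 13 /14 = 685.93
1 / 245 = 0.00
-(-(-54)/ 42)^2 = -81/ 49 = -1.65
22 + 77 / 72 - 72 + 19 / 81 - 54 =-66547 / 648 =-102.70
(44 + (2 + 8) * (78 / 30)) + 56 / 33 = 2366 / 33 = 71.70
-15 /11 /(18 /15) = -1.14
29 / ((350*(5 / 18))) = 261 / 875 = 0.30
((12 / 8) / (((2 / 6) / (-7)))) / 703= -63 / 1406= -0.04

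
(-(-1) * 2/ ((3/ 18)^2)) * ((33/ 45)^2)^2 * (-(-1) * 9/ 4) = 29282/ 625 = 46.85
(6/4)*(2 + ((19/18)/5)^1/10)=1819/600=3.03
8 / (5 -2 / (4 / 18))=-2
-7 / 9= -0.78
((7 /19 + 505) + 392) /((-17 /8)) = -136400 /323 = -422.29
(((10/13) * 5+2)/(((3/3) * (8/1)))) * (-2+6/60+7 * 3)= 3629/260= 13.96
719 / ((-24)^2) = 719 / 576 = 1.25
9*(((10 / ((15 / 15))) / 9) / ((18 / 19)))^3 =857375 / 59049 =14.52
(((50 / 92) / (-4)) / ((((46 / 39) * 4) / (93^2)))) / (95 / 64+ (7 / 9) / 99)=-7513602525 / 45014197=-166.92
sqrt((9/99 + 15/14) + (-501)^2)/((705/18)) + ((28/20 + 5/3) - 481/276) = 14.12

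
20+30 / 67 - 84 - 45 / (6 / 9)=-17561 / 134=-131.05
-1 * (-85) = 85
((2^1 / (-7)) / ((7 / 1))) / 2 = -1 / 49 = -0.02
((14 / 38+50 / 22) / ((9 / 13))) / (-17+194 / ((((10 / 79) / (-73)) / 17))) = -2990 / 1490671809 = -0.00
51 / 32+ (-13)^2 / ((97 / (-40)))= -211373 / 3104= -68.10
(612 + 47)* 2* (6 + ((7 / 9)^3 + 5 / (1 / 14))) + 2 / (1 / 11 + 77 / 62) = 7421039630 / 73629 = 100789.63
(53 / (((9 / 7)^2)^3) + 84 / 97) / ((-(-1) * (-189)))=-92782079 / 1391843979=-0.07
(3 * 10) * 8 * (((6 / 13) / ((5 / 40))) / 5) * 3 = 6912 / 13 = 531.69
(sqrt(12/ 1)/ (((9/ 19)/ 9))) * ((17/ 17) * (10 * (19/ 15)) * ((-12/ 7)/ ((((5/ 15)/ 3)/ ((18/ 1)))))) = -935712 * sqrt(3)/ 7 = -231528.68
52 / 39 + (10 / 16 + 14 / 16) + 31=203 / 6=33.83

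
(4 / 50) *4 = 8 / 25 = 0.32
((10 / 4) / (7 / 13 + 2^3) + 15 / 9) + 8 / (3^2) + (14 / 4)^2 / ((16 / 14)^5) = 398561611 / 43646976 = 9.13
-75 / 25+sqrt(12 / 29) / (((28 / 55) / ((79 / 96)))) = -3+4345* sqrt(87) / 38976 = -1.96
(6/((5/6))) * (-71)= -2556/5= -511.20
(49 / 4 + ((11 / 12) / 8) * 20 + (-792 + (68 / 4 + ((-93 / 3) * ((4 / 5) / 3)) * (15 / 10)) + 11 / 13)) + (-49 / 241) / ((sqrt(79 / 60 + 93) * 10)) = -1204339 / 1560-49 * sqrt(84885) / 6819095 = -772.01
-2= -2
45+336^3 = 37933101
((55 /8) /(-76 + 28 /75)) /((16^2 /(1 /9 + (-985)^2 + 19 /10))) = -344.53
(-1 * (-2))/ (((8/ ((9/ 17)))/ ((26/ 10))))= 117/ 340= 0.34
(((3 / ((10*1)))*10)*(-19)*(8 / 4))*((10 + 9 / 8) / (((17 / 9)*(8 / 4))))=-45657 / 136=-335.71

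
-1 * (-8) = 8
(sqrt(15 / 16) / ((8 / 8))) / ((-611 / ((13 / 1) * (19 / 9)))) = -19 * sqrt(15) / 1692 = -0.04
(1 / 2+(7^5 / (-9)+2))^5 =-42627711746606809298849 / 1889568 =-22559501296913796.86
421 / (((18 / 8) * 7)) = 1684 / 63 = 26.73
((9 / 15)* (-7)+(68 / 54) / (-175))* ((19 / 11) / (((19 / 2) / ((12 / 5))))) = -1.84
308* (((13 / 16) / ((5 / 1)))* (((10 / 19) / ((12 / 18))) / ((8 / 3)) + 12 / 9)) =743743 / 9120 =81.55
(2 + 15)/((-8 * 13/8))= -17/13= -1.31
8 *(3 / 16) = 3 / 2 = 1.50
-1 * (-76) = 76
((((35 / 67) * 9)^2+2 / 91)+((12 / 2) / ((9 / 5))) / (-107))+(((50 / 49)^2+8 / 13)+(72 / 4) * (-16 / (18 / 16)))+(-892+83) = -1041.25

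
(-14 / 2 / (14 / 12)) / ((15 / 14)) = -28 / 5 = -5.60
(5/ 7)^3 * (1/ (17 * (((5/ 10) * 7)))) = 250/ 40817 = 0.01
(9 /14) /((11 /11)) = 9 /14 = 0.64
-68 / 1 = -68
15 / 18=5 / 6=0.83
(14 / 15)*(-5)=-14 / 3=-4.67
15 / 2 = 7.50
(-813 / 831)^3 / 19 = -19902511 / 403824727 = -0.05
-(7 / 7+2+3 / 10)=-33 / 10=-3.30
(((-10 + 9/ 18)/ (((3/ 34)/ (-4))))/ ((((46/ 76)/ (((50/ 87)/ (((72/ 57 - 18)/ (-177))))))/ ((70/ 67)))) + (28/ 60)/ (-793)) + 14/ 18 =4519.03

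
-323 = -323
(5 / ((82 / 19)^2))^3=5880735125 / 304006671424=0.02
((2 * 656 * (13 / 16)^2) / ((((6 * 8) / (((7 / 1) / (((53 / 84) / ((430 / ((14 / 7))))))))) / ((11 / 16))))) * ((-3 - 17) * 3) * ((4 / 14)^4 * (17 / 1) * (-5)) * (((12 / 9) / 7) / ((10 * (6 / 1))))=1392902225 / 436296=3192.56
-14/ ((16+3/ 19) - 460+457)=-133/ 125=-1.06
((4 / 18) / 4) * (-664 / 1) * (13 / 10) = -2158 / 45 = -47.96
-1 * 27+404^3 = 65939237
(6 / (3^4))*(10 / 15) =4 / 81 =0.05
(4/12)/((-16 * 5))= -1/240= -0.00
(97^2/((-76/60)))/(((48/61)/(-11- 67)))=111920055/152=736316.15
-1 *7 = -7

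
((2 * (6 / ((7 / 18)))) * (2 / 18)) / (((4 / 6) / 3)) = 108 / 7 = 15.43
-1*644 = -644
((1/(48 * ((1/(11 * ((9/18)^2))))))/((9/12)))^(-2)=171.37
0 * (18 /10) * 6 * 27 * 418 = 0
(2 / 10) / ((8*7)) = 1 / 280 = 0.00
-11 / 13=-0.85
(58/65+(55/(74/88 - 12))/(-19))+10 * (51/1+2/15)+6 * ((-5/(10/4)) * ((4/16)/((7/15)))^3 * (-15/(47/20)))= 61499192164349/117306391020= 524.26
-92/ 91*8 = -736/ 91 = -8.09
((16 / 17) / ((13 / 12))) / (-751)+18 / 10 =1492779 / 829855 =1.80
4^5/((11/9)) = 9216/11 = 837.82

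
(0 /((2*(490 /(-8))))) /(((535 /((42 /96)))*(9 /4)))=0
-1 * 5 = -5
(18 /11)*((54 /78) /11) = 162 /1573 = 0.10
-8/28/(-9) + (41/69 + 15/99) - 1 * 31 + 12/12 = -29.22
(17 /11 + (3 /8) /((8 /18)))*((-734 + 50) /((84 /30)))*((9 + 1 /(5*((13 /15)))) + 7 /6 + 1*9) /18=-120881135 /192192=-628.96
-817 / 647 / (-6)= 817 / 3882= 0.21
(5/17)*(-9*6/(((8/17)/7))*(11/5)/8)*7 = -454.78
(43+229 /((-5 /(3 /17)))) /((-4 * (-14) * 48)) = 53 /4080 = 0.01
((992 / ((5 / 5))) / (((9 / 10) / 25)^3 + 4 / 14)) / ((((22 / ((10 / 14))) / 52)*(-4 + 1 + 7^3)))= 100750000000 / 5844704261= 17.24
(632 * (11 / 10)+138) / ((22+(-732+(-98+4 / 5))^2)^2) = 260375 / 147745746548978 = 0.00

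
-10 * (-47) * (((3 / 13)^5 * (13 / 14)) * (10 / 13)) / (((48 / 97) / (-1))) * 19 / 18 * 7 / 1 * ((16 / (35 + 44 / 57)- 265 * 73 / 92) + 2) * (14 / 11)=37193703946875 / 42861606944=867.76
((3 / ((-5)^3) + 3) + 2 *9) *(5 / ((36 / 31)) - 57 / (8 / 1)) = -88711 / 1500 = -59.14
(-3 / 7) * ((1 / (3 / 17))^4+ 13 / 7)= -585700 / 1323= -442.71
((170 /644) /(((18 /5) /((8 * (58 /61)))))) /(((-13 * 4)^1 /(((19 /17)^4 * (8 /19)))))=-39782200 /5645317041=-0.01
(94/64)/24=47/768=0.06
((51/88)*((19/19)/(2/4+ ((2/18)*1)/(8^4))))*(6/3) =470016/202763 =2.32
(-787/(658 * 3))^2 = 0.16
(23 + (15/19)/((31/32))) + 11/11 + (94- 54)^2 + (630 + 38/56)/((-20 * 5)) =2669243649/1649200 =1618.51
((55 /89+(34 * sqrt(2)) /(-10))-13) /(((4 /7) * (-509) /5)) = 119 * sqrt(2) /2036+19285 /90602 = 0.30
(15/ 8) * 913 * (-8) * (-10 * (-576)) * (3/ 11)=-21513600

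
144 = 144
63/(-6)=-21/2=-10.50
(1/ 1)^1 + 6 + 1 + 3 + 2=13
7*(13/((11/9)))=819/11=74.45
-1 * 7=-7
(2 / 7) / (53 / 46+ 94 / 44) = 253 / 2912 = 0.09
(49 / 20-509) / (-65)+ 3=14031 / 1300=10.79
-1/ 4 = -0.25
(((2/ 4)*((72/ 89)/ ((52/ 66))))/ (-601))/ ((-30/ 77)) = 7623/ 3476785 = 0.00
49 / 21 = 7 / 3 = 2.33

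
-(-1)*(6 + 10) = 16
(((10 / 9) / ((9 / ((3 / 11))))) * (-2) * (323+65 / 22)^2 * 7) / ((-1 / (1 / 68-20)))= -271771828685 / 271524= -1000912.73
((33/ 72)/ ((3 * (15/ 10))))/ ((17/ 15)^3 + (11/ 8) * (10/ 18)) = 2750/ 59929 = 0.05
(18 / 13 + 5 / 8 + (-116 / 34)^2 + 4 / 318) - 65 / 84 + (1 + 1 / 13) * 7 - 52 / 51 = 216407309 / 11150776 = 19.41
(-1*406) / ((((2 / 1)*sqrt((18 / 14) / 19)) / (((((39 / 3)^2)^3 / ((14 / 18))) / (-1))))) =419932383*sqrt(133) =4842896492.48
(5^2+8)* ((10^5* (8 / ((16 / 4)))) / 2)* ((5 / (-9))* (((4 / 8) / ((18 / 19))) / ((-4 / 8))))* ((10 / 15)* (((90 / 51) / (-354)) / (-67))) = 95.99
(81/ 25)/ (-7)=-81/ 175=-0.46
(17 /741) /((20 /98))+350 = 2594333 /7410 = 350.11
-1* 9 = -9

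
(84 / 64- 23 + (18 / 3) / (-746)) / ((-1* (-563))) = -129479 / 3359984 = -0.04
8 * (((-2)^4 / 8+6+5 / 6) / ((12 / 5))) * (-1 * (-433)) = 114745 / 9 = 12749.44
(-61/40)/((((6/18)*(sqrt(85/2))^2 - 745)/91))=16653/87700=0.19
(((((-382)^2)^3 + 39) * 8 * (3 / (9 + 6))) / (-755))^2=617931491921689277070608868990016 / 14250625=43361711638730882124160090.00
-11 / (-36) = 11 / 36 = 0.31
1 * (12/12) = 1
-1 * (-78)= 78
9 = 9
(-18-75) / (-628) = 93 / 628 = 0.15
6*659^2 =2605686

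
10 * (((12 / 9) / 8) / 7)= 5 / 21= 0.24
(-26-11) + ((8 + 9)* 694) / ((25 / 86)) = 1013703 / 25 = 40548.12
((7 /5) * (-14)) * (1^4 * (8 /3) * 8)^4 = -1644167168 /405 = -4059672.02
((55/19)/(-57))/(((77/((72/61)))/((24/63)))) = -320/1079029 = -0.00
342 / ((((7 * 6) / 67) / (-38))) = -145122 / 7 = -20731.71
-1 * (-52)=52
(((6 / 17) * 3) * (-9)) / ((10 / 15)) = -243 / 17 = -14.29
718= 718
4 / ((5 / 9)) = 36 / 5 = 7.20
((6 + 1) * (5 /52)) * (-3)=-105 /52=-2.02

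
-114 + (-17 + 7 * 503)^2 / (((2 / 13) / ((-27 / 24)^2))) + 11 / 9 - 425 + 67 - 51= 909048098 / 9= 101005344.22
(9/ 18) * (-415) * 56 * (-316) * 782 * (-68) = -195258017920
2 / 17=0.12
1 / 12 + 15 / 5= 37 / 12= 3.08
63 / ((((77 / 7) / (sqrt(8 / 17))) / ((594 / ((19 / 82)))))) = 557928*sqrt(34) / 323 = 10071.99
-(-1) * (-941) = -941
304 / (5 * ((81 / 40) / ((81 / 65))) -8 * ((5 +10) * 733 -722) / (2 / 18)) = -0.00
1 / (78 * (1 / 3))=1 / 26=0.04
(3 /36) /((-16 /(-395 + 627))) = -29 /24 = -1.21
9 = 9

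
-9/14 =-0.64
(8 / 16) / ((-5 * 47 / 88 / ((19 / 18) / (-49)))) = 418 / 103635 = 0.00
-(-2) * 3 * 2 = 12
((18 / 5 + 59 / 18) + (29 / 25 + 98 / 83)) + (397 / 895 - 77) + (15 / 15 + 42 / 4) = -186656408 / 3342825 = -55.84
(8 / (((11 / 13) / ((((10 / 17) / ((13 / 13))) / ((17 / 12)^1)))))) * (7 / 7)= 12480 / 3179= 3.93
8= 8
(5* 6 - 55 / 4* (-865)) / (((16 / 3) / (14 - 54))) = -89428.12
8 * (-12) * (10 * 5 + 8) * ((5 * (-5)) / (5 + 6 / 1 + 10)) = 46400 / 7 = 6628.57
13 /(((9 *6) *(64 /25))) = 325 /3456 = 0.09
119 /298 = 0.40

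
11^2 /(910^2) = 121 /828100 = 0.00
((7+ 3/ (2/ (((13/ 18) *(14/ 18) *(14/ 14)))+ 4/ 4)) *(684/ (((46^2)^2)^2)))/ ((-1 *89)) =-271719/ 92557319723319520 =-0.00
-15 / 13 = -1.15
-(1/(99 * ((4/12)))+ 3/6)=-35/66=-0.53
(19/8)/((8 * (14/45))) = 0.95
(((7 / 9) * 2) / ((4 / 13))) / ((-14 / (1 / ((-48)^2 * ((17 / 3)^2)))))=-13 / 2663424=-0.00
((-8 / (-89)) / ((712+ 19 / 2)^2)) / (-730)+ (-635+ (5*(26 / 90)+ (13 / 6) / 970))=-1108508869041727 / 1749669413388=-633.55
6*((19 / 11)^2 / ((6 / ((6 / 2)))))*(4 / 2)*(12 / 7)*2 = 51984 / 847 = 61.37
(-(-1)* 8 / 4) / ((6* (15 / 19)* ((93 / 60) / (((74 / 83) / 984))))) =703 / 2848311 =0.00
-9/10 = -0.90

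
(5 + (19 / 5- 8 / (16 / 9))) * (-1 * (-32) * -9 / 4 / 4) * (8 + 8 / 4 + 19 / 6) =-10191 / 10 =-1019.10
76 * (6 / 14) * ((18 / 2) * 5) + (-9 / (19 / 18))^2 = 3887568 / 2527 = 1538.41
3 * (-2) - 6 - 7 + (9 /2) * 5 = 7 /2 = 3.50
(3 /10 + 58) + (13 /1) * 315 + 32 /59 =2450767 /590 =4153.84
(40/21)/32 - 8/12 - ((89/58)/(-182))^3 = -0.61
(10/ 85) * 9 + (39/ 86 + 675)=989061/ 1462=676.51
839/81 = 10.36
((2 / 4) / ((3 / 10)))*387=645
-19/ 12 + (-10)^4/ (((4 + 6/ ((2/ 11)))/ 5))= 599297/ 444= 1349.77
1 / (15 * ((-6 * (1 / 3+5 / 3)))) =-1 / 180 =-0.01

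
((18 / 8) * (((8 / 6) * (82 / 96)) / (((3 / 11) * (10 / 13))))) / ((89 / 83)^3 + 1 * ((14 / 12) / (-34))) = 56990582077 / 5592446680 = 10.19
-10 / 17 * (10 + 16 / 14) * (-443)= 2903.70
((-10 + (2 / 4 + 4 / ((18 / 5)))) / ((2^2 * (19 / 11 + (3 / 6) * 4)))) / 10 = -0.06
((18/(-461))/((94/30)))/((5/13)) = -702/21667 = -0.03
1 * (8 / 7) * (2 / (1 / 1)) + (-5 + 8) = 37 / 7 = 5.29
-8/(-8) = 1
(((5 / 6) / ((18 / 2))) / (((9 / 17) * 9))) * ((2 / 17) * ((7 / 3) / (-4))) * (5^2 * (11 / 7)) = -1375 / 26244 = -0.05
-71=-71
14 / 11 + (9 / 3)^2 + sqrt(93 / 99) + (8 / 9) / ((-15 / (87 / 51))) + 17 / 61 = sqrt(1023) / 33 + 16092928 / 1539945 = 11.42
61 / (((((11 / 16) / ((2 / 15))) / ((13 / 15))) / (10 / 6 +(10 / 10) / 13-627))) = -9519904 / 1485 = -6410.71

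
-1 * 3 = -3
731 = 731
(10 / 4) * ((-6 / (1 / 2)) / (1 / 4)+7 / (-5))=-247 / 2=-123.50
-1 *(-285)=285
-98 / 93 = -1.05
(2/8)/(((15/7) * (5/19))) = 133/300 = 0.44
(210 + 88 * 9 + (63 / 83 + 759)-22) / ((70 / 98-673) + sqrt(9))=-202160 / 77771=-2.60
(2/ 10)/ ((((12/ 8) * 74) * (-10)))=-0.00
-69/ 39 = -23/ 13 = -1.77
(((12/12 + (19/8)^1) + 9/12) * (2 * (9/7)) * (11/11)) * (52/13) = 42.43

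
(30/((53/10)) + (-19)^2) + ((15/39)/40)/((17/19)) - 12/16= 34288273/93704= 365.92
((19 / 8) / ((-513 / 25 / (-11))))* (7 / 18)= 1925 / 3888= 0.50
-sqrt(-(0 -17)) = -sqrt(17) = -4.12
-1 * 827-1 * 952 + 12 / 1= -1767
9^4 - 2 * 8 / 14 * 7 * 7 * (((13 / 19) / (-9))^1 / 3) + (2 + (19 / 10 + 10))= 33736517 / 5130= 6576.32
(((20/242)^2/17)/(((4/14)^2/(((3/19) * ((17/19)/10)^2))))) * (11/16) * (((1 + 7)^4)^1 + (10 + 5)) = 10273389/584277056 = 0.02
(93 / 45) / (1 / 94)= 2914 / 15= 194.27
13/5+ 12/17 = 281/85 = 3.31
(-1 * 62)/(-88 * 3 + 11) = 62/253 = 0.25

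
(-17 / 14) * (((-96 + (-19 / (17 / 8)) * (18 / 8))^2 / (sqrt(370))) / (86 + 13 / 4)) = -26508 * sqrt(370) / 53465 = -9.54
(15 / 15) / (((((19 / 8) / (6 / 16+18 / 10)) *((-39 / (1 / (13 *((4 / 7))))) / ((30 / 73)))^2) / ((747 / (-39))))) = -5307435 / 150375150172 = -0.00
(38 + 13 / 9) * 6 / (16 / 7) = 2485 / 24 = 103.54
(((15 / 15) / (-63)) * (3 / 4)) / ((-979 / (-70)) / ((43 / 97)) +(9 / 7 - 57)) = 215 / 436422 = 0.00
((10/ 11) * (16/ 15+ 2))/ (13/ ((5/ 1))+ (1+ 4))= 0.37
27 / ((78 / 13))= 9 / 2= 4.50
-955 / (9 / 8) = -7640 / 9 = -848.89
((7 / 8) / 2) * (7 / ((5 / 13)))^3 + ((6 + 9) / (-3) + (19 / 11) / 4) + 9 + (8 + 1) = 58320467 / 22000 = 2650.93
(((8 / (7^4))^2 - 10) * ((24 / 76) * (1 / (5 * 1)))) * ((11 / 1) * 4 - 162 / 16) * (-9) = 210905010441 / 1095312190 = 192.55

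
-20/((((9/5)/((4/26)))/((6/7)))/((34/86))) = -6800/11739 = -0.58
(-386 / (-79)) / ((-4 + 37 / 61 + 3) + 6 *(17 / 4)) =47092 / 241977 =0.19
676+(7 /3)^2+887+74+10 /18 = 1643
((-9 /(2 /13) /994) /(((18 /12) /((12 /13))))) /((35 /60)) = -216 /3479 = -0.06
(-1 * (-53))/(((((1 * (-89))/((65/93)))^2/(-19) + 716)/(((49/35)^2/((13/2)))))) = -1282918/11031829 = -0.12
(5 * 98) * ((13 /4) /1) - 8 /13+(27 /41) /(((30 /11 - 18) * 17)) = 807746437 /507416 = 1591.88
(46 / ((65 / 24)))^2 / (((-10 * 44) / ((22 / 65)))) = -304704 / 1373125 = -0.22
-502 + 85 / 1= -417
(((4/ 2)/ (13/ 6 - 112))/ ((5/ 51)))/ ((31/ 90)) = -11016/ 20429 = -0.54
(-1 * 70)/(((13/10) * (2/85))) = -2288.46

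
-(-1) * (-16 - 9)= -25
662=662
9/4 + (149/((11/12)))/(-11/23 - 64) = -17679/65252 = -0.27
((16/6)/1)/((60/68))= 136/45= 3.02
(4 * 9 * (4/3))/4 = 12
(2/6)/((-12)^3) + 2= 10367/5184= 2.00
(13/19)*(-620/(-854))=4030/8113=0.50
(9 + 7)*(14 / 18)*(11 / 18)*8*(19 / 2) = 46816 / 81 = 577.98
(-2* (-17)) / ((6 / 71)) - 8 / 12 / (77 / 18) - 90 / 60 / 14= 371513 / 924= 402.07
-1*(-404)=404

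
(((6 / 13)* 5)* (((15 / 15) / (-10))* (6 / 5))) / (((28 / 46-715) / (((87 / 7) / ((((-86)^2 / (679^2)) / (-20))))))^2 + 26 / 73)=-0.77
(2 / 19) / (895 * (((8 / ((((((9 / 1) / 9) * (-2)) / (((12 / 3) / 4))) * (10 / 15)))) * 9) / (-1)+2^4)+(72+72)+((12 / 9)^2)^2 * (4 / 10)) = 405 / 241604779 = 0.00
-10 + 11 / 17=-159 / 17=-9.35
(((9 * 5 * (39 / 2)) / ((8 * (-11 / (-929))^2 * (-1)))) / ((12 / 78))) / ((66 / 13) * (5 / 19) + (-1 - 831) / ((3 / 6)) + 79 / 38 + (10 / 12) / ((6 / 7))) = 43771493362545 / 14285044136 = 3064.15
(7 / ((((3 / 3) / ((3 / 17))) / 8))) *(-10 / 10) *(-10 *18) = 30240 / 17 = 1778.82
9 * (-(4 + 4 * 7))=-288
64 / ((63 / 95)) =6080 / 63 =96.51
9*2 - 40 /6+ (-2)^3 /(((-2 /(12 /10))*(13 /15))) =658 /39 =16.87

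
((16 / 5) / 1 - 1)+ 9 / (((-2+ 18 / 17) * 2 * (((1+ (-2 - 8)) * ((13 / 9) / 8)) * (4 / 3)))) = 4583 / 1040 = 4.41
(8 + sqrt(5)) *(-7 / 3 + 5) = 8 *sqrt(5) / 3 + 64 / 3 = 27.30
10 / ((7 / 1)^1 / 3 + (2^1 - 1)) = 3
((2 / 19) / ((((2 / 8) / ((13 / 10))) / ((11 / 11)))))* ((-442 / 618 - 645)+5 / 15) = -10369996 / 29355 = -353.26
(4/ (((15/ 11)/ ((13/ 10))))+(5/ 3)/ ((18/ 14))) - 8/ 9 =4.22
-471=-471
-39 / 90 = -13 / 30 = -0.43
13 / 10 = 1.30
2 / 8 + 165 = 661 / 4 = 165.25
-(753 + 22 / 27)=-20353 / 27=-753.81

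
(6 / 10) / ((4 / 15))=9 / 4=2.25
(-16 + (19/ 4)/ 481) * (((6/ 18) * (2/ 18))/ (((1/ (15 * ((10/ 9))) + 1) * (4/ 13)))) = -256375/ 141192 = -1.82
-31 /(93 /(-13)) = 13 /3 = 4.33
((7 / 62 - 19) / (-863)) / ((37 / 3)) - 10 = -19793707 / 1979722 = -10.00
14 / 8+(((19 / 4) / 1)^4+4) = 131793 / 256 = 514.82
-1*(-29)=29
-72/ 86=-36/ 43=-0.84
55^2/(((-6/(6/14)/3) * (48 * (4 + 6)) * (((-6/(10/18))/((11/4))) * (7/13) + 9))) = -432575/2205504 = -0.20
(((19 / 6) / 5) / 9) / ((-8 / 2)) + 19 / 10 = 2033 / 1080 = 1.88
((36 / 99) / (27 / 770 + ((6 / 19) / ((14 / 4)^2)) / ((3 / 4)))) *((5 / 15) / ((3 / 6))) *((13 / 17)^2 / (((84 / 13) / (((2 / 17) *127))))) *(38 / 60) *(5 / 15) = 216948004 / 217680291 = 1.00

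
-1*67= -67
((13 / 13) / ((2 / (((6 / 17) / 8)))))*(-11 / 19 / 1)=-33 / 2584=-0.01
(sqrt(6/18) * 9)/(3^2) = sqrt(3)/3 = 0.58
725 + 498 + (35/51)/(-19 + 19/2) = 1185017/969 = 1222.93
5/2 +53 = 111/2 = 55.50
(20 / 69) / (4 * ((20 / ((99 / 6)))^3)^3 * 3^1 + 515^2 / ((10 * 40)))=1650186112069440 / 4160784992822448557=0.00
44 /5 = 8.80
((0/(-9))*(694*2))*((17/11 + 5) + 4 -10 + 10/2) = 0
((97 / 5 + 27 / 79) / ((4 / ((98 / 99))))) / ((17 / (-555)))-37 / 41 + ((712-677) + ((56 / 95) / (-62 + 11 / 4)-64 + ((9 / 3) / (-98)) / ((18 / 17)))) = -6409563969983 / 33834010980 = -189.44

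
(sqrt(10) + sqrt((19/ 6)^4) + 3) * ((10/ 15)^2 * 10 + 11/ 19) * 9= 859 * sqrt(10)/ 19 + 402871/ 684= 731.96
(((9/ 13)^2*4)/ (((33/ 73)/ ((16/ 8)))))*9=141912/ 1859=76.34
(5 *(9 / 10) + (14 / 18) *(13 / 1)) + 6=371 / 18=20.61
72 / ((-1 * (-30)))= 12 / 5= 2.40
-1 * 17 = -17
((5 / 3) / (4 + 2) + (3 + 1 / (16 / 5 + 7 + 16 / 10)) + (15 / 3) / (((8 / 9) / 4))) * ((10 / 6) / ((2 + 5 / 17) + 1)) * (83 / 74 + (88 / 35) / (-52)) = 8436580157 / 600726672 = 14.04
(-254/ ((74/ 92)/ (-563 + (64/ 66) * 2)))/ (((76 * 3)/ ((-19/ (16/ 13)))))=-703070095/ 58608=-11996.15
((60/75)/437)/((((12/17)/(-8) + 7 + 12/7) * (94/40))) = 3808/42166567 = 0.00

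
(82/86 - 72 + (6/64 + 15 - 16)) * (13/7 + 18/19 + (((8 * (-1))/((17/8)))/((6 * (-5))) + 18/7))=-18472825067/46667040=-395.84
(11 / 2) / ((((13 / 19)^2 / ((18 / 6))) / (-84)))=-500346 / 169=-2960.63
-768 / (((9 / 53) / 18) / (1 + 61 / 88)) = -1516224 / 11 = -137838.55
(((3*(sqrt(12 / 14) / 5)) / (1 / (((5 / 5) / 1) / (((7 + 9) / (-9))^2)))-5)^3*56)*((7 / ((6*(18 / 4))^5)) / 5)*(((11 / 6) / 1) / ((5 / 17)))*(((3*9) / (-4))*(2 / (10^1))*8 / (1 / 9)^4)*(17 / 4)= 3202016236573 / 2488320000-1367787470313*sqrt(42) / 65536000000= 1151.56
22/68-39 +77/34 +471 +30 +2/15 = 118504/255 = 464.72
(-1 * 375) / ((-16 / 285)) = 6679.69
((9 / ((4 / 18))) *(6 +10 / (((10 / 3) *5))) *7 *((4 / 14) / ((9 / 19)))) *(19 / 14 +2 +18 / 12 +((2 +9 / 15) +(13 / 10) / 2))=1280961 / 140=9149.72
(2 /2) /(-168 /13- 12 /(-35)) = -455 /5724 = -0.08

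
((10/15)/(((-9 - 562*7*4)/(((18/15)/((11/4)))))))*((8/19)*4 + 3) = -1424/16453525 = -0.00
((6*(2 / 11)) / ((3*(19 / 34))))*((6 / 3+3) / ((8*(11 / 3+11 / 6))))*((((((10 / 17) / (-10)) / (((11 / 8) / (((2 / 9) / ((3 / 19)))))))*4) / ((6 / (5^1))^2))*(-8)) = 32000 / 323433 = 0.10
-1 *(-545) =545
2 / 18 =1 / 9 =0.11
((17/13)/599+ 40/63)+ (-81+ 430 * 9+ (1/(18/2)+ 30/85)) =31608977459/8339877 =3790.10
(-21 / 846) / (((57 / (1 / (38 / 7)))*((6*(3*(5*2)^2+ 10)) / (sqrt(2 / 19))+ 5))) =49 / 4015010816820 - 1519*sqrt(38) / 669168469470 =-0.00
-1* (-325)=325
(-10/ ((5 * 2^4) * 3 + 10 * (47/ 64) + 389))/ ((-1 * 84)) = 80/ 427623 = 0.00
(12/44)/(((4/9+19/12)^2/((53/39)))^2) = 1572680448/52792330019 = 0.03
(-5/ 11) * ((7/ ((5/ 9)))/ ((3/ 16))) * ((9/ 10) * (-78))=117936/ 55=2144.29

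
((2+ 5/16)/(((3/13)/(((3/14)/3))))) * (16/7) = 481/294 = 1.64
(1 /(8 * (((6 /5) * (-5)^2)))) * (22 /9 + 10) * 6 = 0.31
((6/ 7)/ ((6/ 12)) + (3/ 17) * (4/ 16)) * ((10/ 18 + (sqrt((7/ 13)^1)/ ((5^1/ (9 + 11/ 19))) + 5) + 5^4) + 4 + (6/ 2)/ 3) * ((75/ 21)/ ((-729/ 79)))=-87551750/ 202419-12245 * sqrt(91)/ 122094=-433.48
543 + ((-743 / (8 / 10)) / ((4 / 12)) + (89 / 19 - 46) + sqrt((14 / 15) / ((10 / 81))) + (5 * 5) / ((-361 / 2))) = -3299113 / 1444 + 3 * sqrt(21) / 5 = -2281.95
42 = 42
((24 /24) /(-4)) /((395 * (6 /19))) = -19 /9480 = -0.00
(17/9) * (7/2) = 119/18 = 6.61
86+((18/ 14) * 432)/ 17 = 14122/ 119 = 118.67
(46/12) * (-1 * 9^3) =-5589/2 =-2794.50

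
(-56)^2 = 3136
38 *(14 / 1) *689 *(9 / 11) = 3298932 / 11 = 299902.91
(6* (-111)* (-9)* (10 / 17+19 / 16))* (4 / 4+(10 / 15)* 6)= 7237755 / 136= 53218.79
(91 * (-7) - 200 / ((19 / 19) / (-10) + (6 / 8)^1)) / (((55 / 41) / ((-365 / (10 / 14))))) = 257299231 / 715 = 359859.06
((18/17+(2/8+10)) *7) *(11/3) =59213/204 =290.26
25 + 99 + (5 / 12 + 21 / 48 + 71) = 9401 / 48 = 195.85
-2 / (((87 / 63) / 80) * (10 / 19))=-220.14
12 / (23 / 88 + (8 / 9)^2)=85536 / 7495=11.41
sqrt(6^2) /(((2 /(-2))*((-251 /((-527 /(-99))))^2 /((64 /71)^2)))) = -2275155968 /1037560129947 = -0.00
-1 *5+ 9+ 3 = 7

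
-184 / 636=-46 / 159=-0.29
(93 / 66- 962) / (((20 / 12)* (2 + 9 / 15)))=-63399 / 286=-221.67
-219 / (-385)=219 / 385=0.57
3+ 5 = 8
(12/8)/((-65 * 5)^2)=0.00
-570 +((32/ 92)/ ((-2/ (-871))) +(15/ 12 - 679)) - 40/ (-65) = -1310405/ 1196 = -1095.66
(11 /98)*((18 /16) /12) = 33 /3136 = 0.01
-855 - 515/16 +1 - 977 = -29811/16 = -1863.19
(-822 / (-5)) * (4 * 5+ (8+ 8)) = 29592 / 5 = 5918.40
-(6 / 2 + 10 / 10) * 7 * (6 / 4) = -42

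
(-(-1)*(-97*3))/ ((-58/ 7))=2037/ 58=35.12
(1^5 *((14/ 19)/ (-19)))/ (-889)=2/ 45847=0.00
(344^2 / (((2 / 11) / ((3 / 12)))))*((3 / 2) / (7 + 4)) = 22188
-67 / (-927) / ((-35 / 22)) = -1474 / 32445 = -0.05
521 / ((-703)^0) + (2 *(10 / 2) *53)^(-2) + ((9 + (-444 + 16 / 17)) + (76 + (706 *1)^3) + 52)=1680409116553417 / 4775300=351896030.94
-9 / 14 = -0.64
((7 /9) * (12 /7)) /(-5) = -4 /15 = -0.27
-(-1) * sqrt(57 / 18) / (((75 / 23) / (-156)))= -598 * sqrt(114) / 75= -85.13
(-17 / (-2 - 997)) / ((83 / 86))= 1462 / 82917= 0.02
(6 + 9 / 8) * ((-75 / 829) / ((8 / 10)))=-21375 / 26528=-0.81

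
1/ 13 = 0.08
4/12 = 0.33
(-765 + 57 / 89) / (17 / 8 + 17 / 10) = -199.83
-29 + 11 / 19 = -540 / 19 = -28.42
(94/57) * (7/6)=329/171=1.92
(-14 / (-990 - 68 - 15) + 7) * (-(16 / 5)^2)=-77056 / 1073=-71.81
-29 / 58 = -1 / 2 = -0.50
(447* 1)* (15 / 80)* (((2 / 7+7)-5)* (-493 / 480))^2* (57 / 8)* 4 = 2064215157 / 156800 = 13164.64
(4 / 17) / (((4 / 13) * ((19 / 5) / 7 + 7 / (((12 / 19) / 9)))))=1820 / 238697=0.01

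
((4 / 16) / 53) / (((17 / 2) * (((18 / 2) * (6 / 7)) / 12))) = 7 / 8109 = 0.00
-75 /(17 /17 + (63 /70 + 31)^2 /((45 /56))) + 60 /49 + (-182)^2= 2314229088569 /69863171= 33125.17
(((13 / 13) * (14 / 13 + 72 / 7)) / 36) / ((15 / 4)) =1034 / 12285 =0.08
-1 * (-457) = 457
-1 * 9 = -9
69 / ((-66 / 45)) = -47.05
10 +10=20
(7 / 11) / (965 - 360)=7 / 6655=0.00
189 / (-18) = -21 / 2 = -10.50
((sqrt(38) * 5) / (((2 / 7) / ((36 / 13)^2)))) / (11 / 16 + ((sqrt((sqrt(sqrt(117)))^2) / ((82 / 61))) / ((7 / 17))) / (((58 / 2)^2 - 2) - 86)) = 22680 * sqrt(38) / (169 * (1037 * 13^(1 / 4) * sqrt(3) / 432222 + 11 / 16)) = 1189.65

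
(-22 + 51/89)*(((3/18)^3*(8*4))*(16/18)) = -61024/21627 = -2.82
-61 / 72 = -0.85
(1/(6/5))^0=1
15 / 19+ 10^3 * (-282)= -281999.21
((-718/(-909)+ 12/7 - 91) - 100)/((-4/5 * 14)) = 5996995/356328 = 16.83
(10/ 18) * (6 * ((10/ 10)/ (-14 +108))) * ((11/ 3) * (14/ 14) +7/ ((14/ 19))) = 0.47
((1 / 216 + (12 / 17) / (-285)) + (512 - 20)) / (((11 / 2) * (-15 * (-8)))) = 171630031 / 230234400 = 0.75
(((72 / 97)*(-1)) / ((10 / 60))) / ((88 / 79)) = -4.00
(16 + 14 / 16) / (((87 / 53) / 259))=617715 / 232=2662.56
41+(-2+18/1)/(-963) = 39467/963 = 40.98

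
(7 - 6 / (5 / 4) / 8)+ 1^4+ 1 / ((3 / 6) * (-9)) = 7.18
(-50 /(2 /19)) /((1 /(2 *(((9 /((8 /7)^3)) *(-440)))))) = 80647875 /32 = 2520246.09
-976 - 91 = -1067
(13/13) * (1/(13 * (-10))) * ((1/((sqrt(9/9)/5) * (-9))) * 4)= 2/117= 0.02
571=571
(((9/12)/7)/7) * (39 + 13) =39/49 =0.80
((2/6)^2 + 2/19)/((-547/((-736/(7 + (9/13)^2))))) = 287638/7389423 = 0.04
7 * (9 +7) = 112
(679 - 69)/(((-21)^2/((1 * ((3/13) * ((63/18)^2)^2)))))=14945/312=47.90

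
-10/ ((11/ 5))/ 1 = -50/ 11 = -4.55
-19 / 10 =-1.90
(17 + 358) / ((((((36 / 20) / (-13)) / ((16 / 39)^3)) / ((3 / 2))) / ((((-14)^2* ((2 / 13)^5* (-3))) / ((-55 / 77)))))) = -11239424000 / 564736653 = -19.90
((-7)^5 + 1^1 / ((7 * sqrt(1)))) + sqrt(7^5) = -117648 / 7 + 49 * sqrt(7) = -16677.22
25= 25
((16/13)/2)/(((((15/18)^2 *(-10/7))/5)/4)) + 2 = -3382/325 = -10.41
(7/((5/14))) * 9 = 882/5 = 176.40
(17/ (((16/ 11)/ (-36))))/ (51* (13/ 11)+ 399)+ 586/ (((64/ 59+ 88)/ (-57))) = -554466301/ 1475184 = -375.86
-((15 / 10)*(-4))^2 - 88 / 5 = -268 / 5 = -53.60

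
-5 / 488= -0.01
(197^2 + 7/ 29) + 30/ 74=41642751/ 1073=38809.65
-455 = -455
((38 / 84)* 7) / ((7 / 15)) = 95 / 14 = 6.79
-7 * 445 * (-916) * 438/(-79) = -1249762920/79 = -15819783.80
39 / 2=19.50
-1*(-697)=697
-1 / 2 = -0.50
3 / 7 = 0.43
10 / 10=1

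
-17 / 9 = -1.89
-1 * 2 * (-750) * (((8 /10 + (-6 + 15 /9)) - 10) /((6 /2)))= -20300 /3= -6766.67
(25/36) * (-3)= -25/12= -2.08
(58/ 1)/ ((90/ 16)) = 464/ 45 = 10.31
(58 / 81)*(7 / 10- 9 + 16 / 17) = -4031 / 765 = -5.27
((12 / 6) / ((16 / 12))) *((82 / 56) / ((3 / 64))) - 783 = -5153 / 7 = -736.14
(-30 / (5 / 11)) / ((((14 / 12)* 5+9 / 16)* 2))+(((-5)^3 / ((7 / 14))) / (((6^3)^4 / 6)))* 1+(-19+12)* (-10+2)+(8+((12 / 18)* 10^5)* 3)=11141146402171417 / 55689348096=200058.84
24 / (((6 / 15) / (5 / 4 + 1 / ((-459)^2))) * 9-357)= -42136360 / 621722011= -0.07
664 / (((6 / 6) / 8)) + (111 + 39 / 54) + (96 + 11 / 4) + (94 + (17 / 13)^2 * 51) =34701221 / 6084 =5703.69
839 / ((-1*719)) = -839 / 719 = -1.17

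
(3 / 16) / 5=3 / 80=0.04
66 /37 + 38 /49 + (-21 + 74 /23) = -634797 /41699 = -15.22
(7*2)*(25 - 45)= -280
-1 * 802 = -802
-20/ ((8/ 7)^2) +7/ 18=-2149/ 144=-14.92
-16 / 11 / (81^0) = -16 / 11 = -1.45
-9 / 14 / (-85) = 0.01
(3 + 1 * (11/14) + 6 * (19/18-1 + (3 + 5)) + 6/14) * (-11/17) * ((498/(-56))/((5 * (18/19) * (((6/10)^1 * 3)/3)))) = 38284829/359856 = 106.39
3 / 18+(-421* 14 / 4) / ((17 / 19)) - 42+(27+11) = -84185 / 51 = -1650.69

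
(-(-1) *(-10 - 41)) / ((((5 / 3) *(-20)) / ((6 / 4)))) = 2.30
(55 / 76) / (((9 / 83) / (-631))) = -2880515 / 684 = -4211.28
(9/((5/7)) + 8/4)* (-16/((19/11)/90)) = -231264/19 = -12171.79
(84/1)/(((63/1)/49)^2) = 1372/27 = 50.81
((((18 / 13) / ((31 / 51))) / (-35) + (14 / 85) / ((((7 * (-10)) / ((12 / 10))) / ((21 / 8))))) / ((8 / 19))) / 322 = -33028137 / 61768616000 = -0.00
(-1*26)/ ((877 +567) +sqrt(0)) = -13/ 722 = -0.02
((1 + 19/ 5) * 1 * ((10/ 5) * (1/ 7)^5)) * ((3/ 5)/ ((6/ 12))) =288/ 420175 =0.00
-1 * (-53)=53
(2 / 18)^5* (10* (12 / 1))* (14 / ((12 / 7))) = 980 / 59049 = 0.02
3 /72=1 /24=0.04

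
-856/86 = -428/43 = -9.95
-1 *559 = -559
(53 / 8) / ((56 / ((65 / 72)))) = 3445 / 32256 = 0.11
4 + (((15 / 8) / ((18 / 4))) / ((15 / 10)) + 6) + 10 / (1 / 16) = 3065 / 18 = 170.28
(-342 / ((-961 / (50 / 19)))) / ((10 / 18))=1.69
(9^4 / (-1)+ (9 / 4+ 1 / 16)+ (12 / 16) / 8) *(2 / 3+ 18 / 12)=-2728375 / 192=-14210.29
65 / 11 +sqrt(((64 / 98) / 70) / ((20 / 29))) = 2*sqrt(203) / 245 +65 / 11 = 6.03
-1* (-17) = 17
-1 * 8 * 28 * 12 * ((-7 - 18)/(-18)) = -3733.33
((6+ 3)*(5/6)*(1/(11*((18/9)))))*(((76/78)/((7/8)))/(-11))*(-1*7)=380/1573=0.24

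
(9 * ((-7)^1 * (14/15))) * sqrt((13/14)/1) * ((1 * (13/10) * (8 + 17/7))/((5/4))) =-5694 * sqrt(182)/125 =-614.53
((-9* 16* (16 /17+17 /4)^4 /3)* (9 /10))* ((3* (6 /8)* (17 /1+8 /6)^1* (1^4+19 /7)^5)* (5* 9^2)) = -2080407018920448218715 /5614949788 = -370512132337.60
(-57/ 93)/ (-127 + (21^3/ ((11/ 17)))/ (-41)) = 8569/ 6656134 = 0.00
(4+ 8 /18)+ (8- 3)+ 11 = 184 /9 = 20.44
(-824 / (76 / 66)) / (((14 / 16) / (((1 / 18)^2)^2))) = -2266 / 290871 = -0.01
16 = 16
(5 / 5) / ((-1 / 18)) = -18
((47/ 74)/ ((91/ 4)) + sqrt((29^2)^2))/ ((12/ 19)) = 53803079/ 40404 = 1331.63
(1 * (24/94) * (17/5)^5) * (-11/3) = -62473708/146875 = -425.35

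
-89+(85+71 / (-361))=-1515 / 361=-4.20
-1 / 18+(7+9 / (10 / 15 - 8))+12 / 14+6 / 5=26938 / 3465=7.77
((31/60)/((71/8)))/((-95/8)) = -496/101175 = -0.00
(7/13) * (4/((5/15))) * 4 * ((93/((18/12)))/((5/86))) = 1791552/65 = 27562.34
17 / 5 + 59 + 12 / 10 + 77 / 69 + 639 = 242782 / 345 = 703.72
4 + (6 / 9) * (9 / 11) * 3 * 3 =8.91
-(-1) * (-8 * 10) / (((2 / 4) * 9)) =-160 / 9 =-17.78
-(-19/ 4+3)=7/ 4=1.75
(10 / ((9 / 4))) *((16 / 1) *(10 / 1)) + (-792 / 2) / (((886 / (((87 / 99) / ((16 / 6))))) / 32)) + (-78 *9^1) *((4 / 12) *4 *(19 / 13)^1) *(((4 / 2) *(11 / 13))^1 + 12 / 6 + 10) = -934237144 / 51831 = -18024.68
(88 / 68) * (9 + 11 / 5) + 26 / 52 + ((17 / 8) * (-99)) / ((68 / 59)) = -455701 / 2720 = -167.54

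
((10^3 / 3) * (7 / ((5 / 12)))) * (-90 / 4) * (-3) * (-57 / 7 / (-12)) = 256500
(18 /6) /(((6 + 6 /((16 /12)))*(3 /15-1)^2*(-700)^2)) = 1 /1097600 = 0.00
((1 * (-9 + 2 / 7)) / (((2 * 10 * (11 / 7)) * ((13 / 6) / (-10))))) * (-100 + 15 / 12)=-72285 / 572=-126.37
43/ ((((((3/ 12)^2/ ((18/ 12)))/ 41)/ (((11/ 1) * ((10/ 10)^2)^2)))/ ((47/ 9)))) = 7291768/ 3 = 2430589.33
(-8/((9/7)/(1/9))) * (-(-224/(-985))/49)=256/79785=0.00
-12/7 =-1.71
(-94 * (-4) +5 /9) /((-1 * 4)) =-94.14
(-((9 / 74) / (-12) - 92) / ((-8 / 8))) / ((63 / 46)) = -67.18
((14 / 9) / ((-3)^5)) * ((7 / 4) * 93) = -1519 / 1458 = -1.04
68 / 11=6.18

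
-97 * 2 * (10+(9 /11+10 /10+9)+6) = -57230 /11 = -5202.73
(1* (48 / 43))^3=110592 / 79507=1.39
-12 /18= -2 /3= -0.67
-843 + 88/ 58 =-24403/ 29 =-841.48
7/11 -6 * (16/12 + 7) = -543/11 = -49.36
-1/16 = -0.06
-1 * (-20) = 20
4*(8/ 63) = 32/ 63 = 0.51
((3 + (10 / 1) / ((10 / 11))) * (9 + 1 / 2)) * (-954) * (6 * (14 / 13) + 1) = -946734.92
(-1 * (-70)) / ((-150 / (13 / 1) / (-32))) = 2912 / 15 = 194.13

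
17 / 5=3.40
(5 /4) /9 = 5 /36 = 0.14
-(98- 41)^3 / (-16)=185193 / 16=11574.56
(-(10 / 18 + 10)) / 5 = -19 / 9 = -2.11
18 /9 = 2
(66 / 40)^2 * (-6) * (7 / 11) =-2079 / 200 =-10.40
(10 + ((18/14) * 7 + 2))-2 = 19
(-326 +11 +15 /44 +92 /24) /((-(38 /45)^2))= 27694575 /63536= 435.89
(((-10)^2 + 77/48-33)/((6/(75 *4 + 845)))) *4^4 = 30163880/9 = 3351542.22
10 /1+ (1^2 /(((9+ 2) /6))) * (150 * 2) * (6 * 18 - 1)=192710 /11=17519.09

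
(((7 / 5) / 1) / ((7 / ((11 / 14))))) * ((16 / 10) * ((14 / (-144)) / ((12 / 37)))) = -407 / 5400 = -0.08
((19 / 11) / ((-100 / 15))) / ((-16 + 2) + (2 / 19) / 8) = 1083 / 58465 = 0.02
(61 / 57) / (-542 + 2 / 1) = -61 / 30780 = -0.00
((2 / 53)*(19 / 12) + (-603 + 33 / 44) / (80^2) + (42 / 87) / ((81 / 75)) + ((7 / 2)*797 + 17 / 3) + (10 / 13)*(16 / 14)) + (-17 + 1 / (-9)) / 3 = 89933066897173 / 32225356800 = 2790.75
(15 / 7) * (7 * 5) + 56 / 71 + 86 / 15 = 86821 / 1065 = 81.52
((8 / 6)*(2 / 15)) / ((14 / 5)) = 0.06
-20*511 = -10220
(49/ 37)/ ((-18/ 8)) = -0.59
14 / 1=14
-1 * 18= -18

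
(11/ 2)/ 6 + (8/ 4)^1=35/ 12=2.92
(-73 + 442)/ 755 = 369/ 755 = 0.49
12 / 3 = 4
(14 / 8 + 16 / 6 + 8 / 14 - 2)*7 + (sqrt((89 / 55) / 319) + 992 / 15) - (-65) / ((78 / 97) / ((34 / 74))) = sqrt(12905) / 1595 + 275701 / 2220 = 124.26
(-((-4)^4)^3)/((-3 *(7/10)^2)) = 1677721600/147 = 11413072.11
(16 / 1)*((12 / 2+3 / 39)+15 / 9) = 4832 / 39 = 123.90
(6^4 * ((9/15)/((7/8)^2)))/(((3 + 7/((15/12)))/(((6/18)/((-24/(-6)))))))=20736/2107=9.84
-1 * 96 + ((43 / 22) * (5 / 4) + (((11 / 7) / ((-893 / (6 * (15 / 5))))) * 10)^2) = -321359488033 / 3438600088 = -93.46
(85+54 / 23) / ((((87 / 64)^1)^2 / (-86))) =-707682304 / 174087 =-4065.11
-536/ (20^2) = -67/ 50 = -1.34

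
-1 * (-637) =637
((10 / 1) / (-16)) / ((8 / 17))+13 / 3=577 / 192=3.01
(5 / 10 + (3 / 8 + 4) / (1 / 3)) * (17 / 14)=1853 / 112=16.54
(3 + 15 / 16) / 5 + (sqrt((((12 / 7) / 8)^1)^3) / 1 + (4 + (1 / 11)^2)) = 4.89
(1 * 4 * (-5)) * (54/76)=-270/19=-14.21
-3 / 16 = -0.19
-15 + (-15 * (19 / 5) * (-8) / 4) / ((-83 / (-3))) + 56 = 3745 / 83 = 45.12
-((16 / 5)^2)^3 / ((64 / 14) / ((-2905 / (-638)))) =-1066139648 / 996875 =-1069.48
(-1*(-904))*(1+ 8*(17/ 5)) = 127464/ 5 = 25492.80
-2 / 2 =-1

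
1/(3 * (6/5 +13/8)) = 40/339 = 0.12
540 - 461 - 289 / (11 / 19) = -4622 / 11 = -420.18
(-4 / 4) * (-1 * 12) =12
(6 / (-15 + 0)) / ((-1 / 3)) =6 / 5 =1.20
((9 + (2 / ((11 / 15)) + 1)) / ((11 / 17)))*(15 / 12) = 2975 / 121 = 24.59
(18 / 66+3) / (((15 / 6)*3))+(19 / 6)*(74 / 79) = 44353 / 13035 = 3.40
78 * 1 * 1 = 78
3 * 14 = 42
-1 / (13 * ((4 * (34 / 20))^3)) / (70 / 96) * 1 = -150 / 447083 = -0.00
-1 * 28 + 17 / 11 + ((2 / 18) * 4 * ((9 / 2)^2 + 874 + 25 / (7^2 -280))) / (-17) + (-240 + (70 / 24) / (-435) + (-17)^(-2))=-20200388429 / 69696396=-289.83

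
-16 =-16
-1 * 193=-193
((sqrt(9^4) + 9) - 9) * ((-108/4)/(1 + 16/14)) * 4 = -20412/5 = -4082.40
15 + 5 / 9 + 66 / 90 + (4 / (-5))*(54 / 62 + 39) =-15.61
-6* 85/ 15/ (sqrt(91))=-34* sqrt(91)/ 91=-3.56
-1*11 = -11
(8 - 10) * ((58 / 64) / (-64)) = 29 / 1024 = 0.03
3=3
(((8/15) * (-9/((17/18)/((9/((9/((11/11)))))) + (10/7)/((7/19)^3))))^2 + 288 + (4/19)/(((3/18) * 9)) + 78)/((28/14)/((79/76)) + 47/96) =2145798452419019447104/14144296966282833875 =151.71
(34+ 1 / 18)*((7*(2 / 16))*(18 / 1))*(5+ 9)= 30037 / 4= 7509.25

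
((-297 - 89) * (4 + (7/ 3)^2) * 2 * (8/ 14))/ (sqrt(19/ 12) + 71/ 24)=-149088640/ 86709 + 8399360 * sqrt(57)/ 86709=-988.07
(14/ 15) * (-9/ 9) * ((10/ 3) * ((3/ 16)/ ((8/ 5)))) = -35/ 96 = -0.36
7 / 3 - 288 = -857 / 3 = -285.67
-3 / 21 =-1 / 7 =-0.14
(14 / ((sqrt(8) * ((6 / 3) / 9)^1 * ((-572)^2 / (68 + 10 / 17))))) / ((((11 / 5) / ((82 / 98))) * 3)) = 32595 * sqrt(2) / 77869792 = 0.00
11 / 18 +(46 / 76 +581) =99559 / 171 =582.22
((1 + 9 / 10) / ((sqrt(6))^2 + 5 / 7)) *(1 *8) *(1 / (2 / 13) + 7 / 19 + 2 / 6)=16.30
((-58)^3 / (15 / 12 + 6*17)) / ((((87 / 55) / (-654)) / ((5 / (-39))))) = -1613374400 / 16107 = -100166.04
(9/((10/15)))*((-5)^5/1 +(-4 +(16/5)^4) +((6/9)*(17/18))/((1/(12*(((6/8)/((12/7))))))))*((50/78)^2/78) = -67968829/316368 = -214.84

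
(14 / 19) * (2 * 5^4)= 17500 / 19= 921.05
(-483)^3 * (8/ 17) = -901428696/ 17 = -53025217.41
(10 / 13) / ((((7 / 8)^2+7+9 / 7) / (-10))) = -8960 / 10543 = -0.85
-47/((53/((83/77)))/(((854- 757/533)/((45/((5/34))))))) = -590903975/221867646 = -2.66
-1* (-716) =716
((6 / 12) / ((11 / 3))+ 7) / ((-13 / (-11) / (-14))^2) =169246 / 169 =1001.46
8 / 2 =4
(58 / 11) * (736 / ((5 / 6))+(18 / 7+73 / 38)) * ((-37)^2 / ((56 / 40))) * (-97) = -4546606439107 / 10241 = -443961179.49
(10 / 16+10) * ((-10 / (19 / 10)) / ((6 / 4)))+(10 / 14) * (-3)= -15730 / 399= -39.42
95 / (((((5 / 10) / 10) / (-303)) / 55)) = -31663500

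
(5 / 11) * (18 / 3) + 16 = 206 / 11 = 18.73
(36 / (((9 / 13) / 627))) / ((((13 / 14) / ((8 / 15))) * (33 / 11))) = 93632 / 15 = 6242.13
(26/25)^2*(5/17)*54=36504/2125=17.18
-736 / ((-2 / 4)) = 1472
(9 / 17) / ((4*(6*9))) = 1 / 408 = 0.00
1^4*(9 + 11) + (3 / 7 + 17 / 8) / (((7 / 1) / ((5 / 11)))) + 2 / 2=21.17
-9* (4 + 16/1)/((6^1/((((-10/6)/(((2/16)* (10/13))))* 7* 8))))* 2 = 58240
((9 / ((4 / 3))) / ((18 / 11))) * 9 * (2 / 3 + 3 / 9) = 297 / 8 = 37.12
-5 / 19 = -0.26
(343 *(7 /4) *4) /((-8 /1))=-2401 /8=-300.12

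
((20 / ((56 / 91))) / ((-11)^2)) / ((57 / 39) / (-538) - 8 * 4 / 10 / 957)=-98877675 / 2231009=-44.32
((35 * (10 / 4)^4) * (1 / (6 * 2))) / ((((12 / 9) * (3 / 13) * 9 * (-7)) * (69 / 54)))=-40625 / 8832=-4.60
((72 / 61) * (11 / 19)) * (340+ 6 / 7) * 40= 75588480 / 8113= 9316.96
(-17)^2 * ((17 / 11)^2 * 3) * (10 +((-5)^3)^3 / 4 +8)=-489362818839 / 484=-1011080204.21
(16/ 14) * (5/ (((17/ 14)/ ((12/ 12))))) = 80/ 17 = 4.71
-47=-47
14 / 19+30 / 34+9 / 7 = 6568 / 2261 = 2.90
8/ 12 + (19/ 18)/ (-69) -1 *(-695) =863999/ 1242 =695.65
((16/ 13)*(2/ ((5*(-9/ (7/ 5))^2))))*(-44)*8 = -551936/ 131625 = -4.19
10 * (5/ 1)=50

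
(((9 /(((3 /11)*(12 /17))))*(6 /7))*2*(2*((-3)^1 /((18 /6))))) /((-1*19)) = 1122 /133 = 8.44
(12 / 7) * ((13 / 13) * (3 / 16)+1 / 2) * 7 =33 / 4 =8.25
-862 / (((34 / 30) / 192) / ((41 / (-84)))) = 8482080 / 119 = 71277.98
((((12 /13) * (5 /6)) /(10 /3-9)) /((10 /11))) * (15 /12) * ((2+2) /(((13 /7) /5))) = -2.01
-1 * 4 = -4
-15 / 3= -5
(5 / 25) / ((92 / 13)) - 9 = -4127 / 460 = -8.97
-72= -72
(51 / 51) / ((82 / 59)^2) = 3481 / 6724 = 0.52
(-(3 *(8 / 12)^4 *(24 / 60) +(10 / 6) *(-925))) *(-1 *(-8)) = 1664744 / 135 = 12331.44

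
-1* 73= -73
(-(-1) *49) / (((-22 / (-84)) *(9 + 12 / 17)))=11662 / 605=19.28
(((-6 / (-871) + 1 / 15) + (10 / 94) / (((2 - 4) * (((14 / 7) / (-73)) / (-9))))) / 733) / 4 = -42737857 / 7201637040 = -0.01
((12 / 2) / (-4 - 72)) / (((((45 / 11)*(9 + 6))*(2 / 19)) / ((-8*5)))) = 22 / 45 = 0.49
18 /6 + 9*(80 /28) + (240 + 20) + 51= 2378 /7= 339.71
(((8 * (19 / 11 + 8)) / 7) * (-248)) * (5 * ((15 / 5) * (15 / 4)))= -11941200 / 77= -155080.52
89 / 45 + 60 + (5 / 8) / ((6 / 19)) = 46049 / 720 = 63.96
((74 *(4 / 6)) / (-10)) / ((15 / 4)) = -296 / 225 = -1.32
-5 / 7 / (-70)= 1 / 98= 0.01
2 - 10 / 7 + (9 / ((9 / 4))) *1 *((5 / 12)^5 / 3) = 768371 / 1306368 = 0.59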